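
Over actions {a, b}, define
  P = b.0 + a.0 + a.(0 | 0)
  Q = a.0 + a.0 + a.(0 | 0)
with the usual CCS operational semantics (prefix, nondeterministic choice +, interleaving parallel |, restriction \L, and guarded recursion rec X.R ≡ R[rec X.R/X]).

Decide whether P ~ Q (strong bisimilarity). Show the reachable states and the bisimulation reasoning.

Reachable graph of P (3 states):
  m0 = b.0 + a.0 + a.(0 | 0) has moves ··a··> m1, ··a··> m2, ··b··> m1
  m1 = 0 has moves ∅
  m2 = 0 | 0 has moves ∅
Reachable graph of Q (3 states):
  n0 = a.0 + a.0 + a.(0 | 0) has moves ··a··> n1, ··a··> n2
  n1 = 0 has moves ∅
  n2 = 0 | 0 has moves ∅
Partition-refinement fixed point:
  B0 = {m0}
  B1 = {m1, m2, n1, n2}
  B2 = {n0}
m0 ∈ B0, n0 ∈ B2 → different blocks

NO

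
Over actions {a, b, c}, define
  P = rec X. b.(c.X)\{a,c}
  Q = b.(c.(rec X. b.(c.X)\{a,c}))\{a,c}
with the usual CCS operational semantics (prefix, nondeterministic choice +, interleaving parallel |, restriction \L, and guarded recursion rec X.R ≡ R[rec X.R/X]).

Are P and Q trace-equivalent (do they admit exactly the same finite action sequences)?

P's transition system — 2 states:
  s0 = rec X. b.(c.X)\{a,c} has moves --b--▸ s1
  s1 = (c.(rec X. b.(c.X)\{a,c}))\{a,c} has moves ∅
Q's transition system — 2 states:
  t0 = b.(c.(rec X. b.(c.X)\{a,c}))\{a,c} has moves --b--▸ t1
  t1 = (c.(rec X. b.(c.X)\{a,c}))\{a,c} has moves ∅
Bisimilarity quotient blocks:
  B0 = {s0, t0}
  B1 = {s1, t1}
s0 ∈ B0, t0 ∈ B0 → same block
Bisimilar ⇒ trace-equivalent.

YES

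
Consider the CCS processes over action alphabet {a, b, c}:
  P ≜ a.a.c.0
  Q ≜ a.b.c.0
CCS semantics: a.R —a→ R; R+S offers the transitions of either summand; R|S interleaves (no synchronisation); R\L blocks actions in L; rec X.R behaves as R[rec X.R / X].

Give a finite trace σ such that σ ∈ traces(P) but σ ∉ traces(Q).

LTS(P): 4 reachable states
  p0 = a.a.c.0 ⊢ —a→ p1
  p1 = a.c.0 ⊢ —a→ p2
  p2 = c.0 ⊢ —c→ p3
  p3 = 0 ⊢ (no moves)
LTS(Q): 4 reachable states
  q0 = a.b.c.0 ⊢ —a→ q1
  q1 = b.c.0 ⊢ —b→ q2
  q2 = c.0 ⊢ —c→ q3
  q3 = 0 ⊢ (no moves)
Executing aa from P (initial set {p0}):
  step 1 (a): {p1}
  step 2 (a): {p2}
  — P admits the full trace.
Executing aa from Q (initial set {q0}):
  step 1 (a): {q1}
  step 2 (a): ∅ (Q stuck)

aa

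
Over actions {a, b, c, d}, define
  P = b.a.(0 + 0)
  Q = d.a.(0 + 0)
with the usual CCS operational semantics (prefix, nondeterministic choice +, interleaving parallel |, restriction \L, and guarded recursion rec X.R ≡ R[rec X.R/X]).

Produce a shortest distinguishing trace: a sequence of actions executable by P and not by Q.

LTS(P): 3 reachable states
  s0 = b.a.(0 + 0) :: =b=> s1
  s1 = a.(0 + 0) :: =a=> s2
  s2 = 0 + 0 :: (no moves)
LTS(Q): 3 reachable states
  t0 = d.a.(0 + 0) :: =d=> t1
  t1 = a.(0 + 0) :: =a=> t2
  t2 = 0 + 0 :: (no moves)
Executing b from P (initial set {s0}):
  step 1 (b): {s1}
  — P admits the full trace.
Executing b from Q (initial set {t0}):
  step 1 (b): ∅ (Q stuck)

b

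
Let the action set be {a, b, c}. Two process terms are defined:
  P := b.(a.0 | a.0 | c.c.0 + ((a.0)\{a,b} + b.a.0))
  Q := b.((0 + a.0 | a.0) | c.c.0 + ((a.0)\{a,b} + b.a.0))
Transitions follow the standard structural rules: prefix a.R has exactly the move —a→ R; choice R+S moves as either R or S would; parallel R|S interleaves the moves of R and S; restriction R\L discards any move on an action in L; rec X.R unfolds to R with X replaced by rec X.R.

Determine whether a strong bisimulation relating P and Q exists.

P ~ Q

P's transition system — 15 states:
  m0 = b.(a.0 | a.0 | c.c.0 + ((a.0)\{a,b} + b.a.0)) :: —b→ m1
  m1 = a.0 | a.0 | c.c.0 + ((a.0)\{a,b} + b.a.0) :: —a→ m2, —a→ m3, —b→ m4, —c→ m5
  m2 = 0 | a.0 | c.c.0 :: —a→ m6, —c→ m7
  m3 = a.0 | 0 | c.c.0 :: —a→ m6, —c→ m8
  m4 = a.0 :: —a→ m9
  m5 = a.0 | a.0 | c.0 :: —a→ m7, —a→ m8, —c→ m10
  m6 = 0 | 0 | c.c.0 :: —c→ m11
  m7 = 0 | a.0 | c.0 :: —a→ m11, —c→ m12
  m8 = a.0 | 0 | c.0 :: —a→ m11, —c→ m13
  m9 = 0 :: ∅
  m10 = a.0 | a.0 | 0 :: —a→ m12, —a→ m13
  m11 = 0 | 0 | c.0 :: —c→ m14
  m12 = 0 | a.0 | 0 :: —a→ m14
  m13 = a.0 | 0 | 0 :: —a→ m14
  m14 = 0 | 0 | 0 :: ∅
Q's transition system — 15 states:
  n0 = b.((0 + a.0 | a.0) | c.c.0 + ((a.0)\{a,b} + b.a.0)) :: —b→ n1
  n1 = (0 + a.0 | a.0) | c.c.0 + ((a.0)\{a,b} + b.a.0) :: —a→ n2, —a→ n3, —b→ n4, —c→ n5
  n2 = 0 | a.0 | c.c.0 :: —a→ n6, —c→ n7
  n3 = a.0 | 0 | c.c.0 :: —a→ n6, —c→ n8
  n4 = a.0 :: —a→ n9
  n5 = (0 + a.0 | a.0) | c.0 :: —a→ n7, —a→ n8, —c→ n10
  n6 = 0 | 0 | c.c.0 :: —c→ n11
  n7 = 0 | a.0 | c.0 :: —a→ n11, —c→ n12
  n8 = a.0 | 0 | c.0 :: —a→ n11, —c→ n13
  n9 = 0 :: ∅
  n10 = (0 + a.0 | a.0) | 0 :: —a→ n12, —a→ n13
  n11 = 0 | 0 | c.0 :: —c→ n14
  n12 = 0 | a.0 | 0 :: —a→ n14
  n13 = a.0 | 0 | 0 :: —a→ n14
  n14 = 0 | 0 | 0 :: ∅
Coarsest stable partition (strong bisimilarity classes):
  B0 = {m0, n0}
  B1 = {m1, n1}
  B2 = {m2, m3, n2, n3}
  B3 = {m6, n6}
  B4 = {m11, n11}
  B5 = {m14, m9, n14, n9}
  B6 = {m7, m8, n7, n8}
  B7 = {m12, m13, m4, n12, n13, n4}
  B8 = {m5, n5}
  B9 = {m10, n10}
m0 ∈ B0, n0 ∈ B0 → same block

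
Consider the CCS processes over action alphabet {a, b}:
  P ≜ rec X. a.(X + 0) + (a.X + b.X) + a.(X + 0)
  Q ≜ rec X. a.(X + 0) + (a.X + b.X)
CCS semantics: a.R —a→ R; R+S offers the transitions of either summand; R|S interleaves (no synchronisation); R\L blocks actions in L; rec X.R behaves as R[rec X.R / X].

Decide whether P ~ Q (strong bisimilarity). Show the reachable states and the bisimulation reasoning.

P's transition system — 2 states:
  u0 = rec X. a.(X + 0) + (a.X + b.X) + a.(X + 0) → —a→ u0, —a→ u1, —b→ u0
  u1 = (rec X. a.(X + 0) + (a.X + b.X) + a.(X + 0)) + 0 → —a→ u0, —a→ u1, —b→ u0
Q's transition system — 2 states:
  v0 = rec X. a.(X + 0) + (a.X + b.X) → —a→ v0, —a→ v1, —b→ v0
  v1 = (rec X. a.(X + 0) + (a.X + b.X)) + 0 → —a→ v0, —a→ v1, —b→ v0
Coarsest stable partition (strong bisimilarity classes):
  B0 = {u0, u1, v0, v1}
u0 ∈ B0, v0 ∈ B0 → same block

YES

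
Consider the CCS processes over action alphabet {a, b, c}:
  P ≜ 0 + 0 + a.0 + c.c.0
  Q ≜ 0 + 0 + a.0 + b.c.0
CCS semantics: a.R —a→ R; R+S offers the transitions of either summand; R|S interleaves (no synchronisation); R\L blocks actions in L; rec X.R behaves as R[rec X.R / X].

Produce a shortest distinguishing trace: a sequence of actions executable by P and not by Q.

Reachable graph of P (3 states):
  m0 = 0 + 0 + a.0 + c.c.0 | -a-> m1, -c-> m2
  m1 = 0 | (no moves)
  m2 = c.0 | -c-> m1
Reachable graph of Q (3 states):
  n0 = 0 + 0 + a.0 + b.c.0 | -a-> n1, -b-> n2
  n1 = 0 | (no moves)
  n2 = c.0 | -c-> n1
Run σ = ⟨c⟩ on P: start {m0}
  after c @ step 1: {m2}
  ✓ P
Run σ = ⟨c⟩ on Q: start {n0}
  after c @ step 1: no successor for Q

c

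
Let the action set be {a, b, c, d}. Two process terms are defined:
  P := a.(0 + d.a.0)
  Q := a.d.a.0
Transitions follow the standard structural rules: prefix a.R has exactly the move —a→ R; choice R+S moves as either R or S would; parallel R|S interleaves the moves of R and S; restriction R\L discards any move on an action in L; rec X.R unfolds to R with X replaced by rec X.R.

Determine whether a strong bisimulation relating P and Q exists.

bisimilar

LTS(P): 4 reachable states
  p0 = a.(0 + d.a.0) :: —a→ p1
  p1 = 0 + d.a.0 :: —d→ p2
  p2 = a.0 :: —a→ p3
  p3 = 0 :: ·
LTS(Q): 4 reachable states
  q0 = a.d.a.0 :: —a→ q1
  q1 = d.a.0 :: —d→ q2
  q2 = a.0 :: —a→ q3
  q3 = 0 :: ·
Partition-refinement fixed point:
  B0 = {p0, q0}
  B1 = {p1, q1}
  B2 = {p2, q2}
  B3 = {p3, q3}
p0 ∈ B0, q0 ∈ B0 → same block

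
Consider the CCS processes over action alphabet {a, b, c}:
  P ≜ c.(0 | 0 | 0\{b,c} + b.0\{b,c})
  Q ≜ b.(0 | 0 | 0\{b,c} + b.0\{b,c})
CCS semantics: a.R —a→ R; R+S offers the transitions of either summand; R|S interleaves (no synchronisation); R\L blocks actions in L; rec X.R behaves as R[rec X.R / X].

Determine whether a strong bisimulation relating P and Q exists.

LTS(P): 3 reachable states
  m0 = c.(0 | 0 | 0\{b,c} + b.0\{b,c}) has moves --c--▸ m1
  m1 = 0 | 0 | 0\{b,c} + b.0\{b,c} has moves --b--▸ m2
  m2 = 0\{b,c} has moves stopped
LTS(Q): 3 reachable states
  n0 = b.(0 | 0 | 0\{b,c} + b.0\{b,c}) has moves --b--▸ n1
  n1 = 0 | 0 | 0\{b,c} + b.0\{b,c} has moves --b--▸ n2
  n2 = 0\{b,c} has moves stopped
Coarsest stable partition (strong bisimilarity classes):
  B0 = {m0}
  B1 = {m1, n1}
  B2 = {m2, n2}
  B3 = {n0}
m0 ∈ B0, n0 ∈ B3 → different blocks

not bisimilar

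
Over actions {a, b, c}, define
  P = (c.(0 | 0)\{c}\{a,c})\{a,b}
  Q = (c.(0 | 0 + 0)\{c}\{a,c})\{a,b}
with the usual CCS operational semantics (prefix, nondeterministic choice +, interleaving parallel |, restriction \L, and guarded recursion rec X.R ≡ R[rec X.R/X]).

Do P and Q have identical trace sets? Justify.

LTS(P): 2 reachable states
  p0 = (c.(0 | 0)\{c}\{a,c})\{a,b} ⊢ —c→ p1
  p1 = (0 | 0)\{c}\{a,c}\{a,b} ⊢ (no moves)
LTS(Q): 2 reachable states
  q0 = (c.(0 | 0 + 0)\{c}\{a,c})\{a,b} ⊢ —c→ q1
  q1 = (0 | 0 + 0)\{c}\{a,c}\{a,b} ⊢ (no moves)
Coarsest stable partition (strong bisimilarity classes):
  B0 = {p0, q0}
  B1 = {p1, q1}
p0 ∈ B0, q0 ∈ B0 → same block
Bisimilar ⇒ trace-equivalent.

YES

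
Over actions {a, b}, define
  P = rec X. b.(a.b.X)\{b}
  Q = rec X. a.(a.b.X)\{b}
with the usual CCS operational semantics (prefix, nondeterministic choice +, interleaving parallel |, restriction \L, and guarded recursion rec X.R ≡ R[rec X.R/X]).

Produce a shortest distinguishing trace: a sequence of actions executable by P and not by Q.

LTS(P): 3 reachable states
  s0 = rec X. b.(a.b.X)\{b} → =b=> s1
  s1 = (a.b.(rec X. b.(a.b.X)\{b}))\{b} → =a=> s2
  s2 = (b.(rec X. b.(a.b.X)\{b}))\{b} → ∅
LTS(Q): 3 reachable states
  t0 = rec X. a.(a.b.X)\{b} → =a=> t1
  t1 = (a.b.(rec X. a.(a.b.X)\{b}))\{b} → =a=> t2
  t2 = (b.(rec X. a.(a.b.X)\{b}))\{b} → ∅
Run σ = ⟨b⟩ on P: start {s0}
  after b @ step 1: {s1}
  P completes σ.
Run σ = ⟨b⟩ on Q: start {t0}
  after b @ step 1: no successor for Q

b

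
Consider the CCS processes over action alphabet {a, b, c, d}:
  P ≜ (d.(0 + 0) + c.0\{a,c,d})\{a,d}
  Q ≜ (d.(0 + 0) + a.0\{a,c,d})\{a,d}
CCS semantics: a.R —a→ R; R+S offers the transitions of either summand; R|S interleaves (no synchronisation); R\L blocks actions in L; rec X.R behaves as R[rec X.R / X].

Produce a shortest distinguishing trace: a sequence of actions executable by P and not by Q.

c

P's transition system — 2 states:
  u0 = (d.(0 + 0) + c.0\{a,c,d})\{a,d} → =c=> u1
  u1 = 0\{a,c,d}\{a,d} → (no moves)
Q's transition system — 1 states:
  v0 = (d.(0 + 0) + a.0\{a,c,d})\{a,d} → (no moves)
Executing c from P (initial set {u0}):
  step 1 (c): {u1}
  — P admits the full trace.
Executing c from Q (initial set {v0}):
  step 1 (c): ∅  — Q cannot continue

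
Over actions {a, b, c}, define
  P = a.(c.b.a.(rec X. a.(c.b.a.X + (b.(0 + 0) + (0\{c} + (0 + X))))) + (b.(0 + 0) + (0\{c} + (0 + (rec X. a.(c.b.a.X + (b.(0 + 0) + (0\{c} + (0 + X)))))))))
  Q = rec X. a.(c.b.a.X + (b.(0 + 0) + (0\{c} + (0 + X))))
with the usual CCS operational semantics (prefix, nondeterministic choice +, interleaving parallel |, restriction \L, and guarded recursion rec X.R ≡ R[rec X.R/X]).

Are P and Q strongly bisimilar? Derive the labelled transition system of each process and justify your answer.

P ~ Q

LTS(P): 6 reachable states
  m0 = a.(c.b.a.(rec X. a.(c.b.a.X + (b.(0 + 0) + (0\{c} + (0 + X))))) + (b.(0 + 0) + (0\{c} + (0 + (rec X. a.(c.b.a.X + (b.(0 + 0) + (0\{c} + (0 + X))))))))) has moves =a=> m1
  m1 = c.b.a.(rec X. a.(c.b.a.X + (b.(0 + 0) + (0\{c} + (0 + X))))) + (b.(0 + 0) + (0\{c} + (0 + (rec X. a.(c.b.a.X + (b.(0 + 0) + (0\{c} + (0 + X)))))))) has moves =a=> m1, =b=> m2, =c=> m3
  m2 = 0 + 0 has moves (no moves)
  m3 = b.a.(rec X. a.(c.b.a.X + (b.(0 + 0) + (0\{c} + (0 + X))))) has moves =b=> m4
  m4 = a.(rec X. a.(c.b.a.X + (b.(0 + 0) + (0\{c} + (0 + X))))) has moves =a=> m5
  m5 = rec X. a.(c.b.a.X + (b.(0 + 0) + (0\{c} + (0 + X)))) has moves =a=> m1
LTS(Q): 5 reachable states
  n0 = rec X. a.(c.b.a.X + (b.(0 + 0) + (0\{c} + (0 + X)))) has moves =a=> n1
  n1 = c.b.a.(rec X. a.(c.b.a.X + (b.(0 + 0) + (0\{c} + (0 + X))))) + (b.(0 + 0) + (0\{c} + (0 + (rec X. a.(c.b.a.X + (b.(0 + 0) + (0\{c} + (0 + X)))))))) has moves =a=> n1, =b=> n2, =c=> n3
  n2 = 0 + 0 has moves (no moves)
  n3 = b.a.(rec X. a.(c.b.a.X + (b.(0 + 0) + (0\{c} + (0 + X))))) has moves =b=> n4
  n4 = a.(rec X. a.(c.b.a.X + (b.(0 + 0) + (0\{c} + (0 + X))))) has moves =a=> n0
Coarsest stable partition (strong bisimilarity classes):
  B0 = {m0, m5, n0}
  B1 = {m1, n1}
  B2 = {m3, n3}
  B3 = {m4, n4}
  B4 = {m2, n2}
m0 ∈ B0, n0 ∈ B0 → same block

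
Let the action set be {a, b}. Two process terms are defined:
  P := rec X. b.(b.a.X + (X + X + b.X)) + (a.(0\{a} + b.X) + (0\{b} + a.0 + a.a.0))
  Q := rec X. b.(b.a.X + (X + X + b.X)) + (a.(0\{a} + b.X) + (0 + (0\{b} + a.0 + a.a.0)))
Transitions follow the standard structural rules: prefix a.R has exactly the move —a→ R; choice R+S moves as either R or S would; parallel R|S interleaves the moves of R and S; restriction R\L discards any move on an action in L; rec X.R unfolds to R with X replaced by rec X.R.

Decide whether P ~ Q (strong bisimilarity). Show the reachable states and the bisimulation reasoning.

P ~ Q

LTS(P): 6 reachable states
  p0 = rec X. b.(b.a.X + (X + X + b.X)) + (a.(0\{a} + b.X) + (0\{b} + a.0 + a.a.0)) ⊢ -a-> p1, -a-> p2, -a-> p3, -b-> p4
  p1 = 0 ⊢ ·
  p2 = 0\{a} + b.(rec X. b.(b.a.X + (X + X + b.X)) + (a.(0\{a} + b.X) + (0\{b} + a.0 + a.a.0))) ⊢ -b-> p0
  p3 = a.0 ⊢ -a-> p1
  p4 = b.a.(rec X. b.(b.a.X + (X + X + b.X)) + (a.(0\{a} + b.X) + (0\{b} + a.0 + a.a.0))) + ((rec X. b.(b.a.X + (X + X + b.X)) + (a.(0\{a} + b.X) + (0\{b} + a.0 + a.a.0))) + (rec X. b.(b.a.X + (X + X + b.X)) + (a.(0\{a} + b.X) + (0\{b} + a.0 + a.a.0))) + b.(rec X. b.(b.a.X + (X + X + b.X)) + (a.(0\{a} + b.X) + (0\{b} + a.0 + a.a.0)))) ⊢ -a-> p1, -a-> p2, -a-> p3, -b-> p0, -b-> p4, -b-> p5
  p5 = a.(rec X. b.(b.a.X + (X + X + b.X)) + (a.(0\{a} + b.X) + (0\{b} + a.0 + a.a.0))) ⊢ -a-> p0
LTS(Q): 6 reachable states
  q0 = rec X. b.(b.a.X + (X + X + b.X)) + (a.(0\{a} + b.X) + (0 + (0\{b} + a.0 + a.a.0))) ⊢ -a-> q1, -a-> q2, -a-> q3, -b-> q4
  q1 = 0 ⊢ ·
  q2 = 0\{a} + b.(rec X. b.(b.a.X + (X + X + b.X)) + (a.(0\{a} + b.X) + (0 + (0\{b} + a.0 + a.a.0)))) ⊢ -b-> q0
  q3 = a.0 ⊢ -a-> q1
  q4 = b.a.(rec X. b.(b.a.X + (X + X + b.X)) + (a.(0\{a} + b.X) + (0 + (0\{b} + a.0 + a.a.0)))) + ((rec X. b.(b.a.X + (X + X + b.X)) + (a.(0\{a} + b.X) + (0 + (0\{b} + a.0 + a.a.0)))) + (rec X. b.(b.a.X + (X + X + b.X)) + (a.(0\{a} + b.X) + (0 + (0\{b} + a.0 + a.a.0)))) + b.(rec X. b.(b.a.X + (X + X + b.X)) + (a.(0\{a} + b.X) + (0 + (0\{b} + a.0 + a.a.0))))) ⊢ -a-> q1, -a-> q2, -a-> q3, -b-> q0, -b-> q4, -b-> q5
  q5 = a.(rec X. b.(b.a.X + (X + X + b.X)) + (a.(0\{a} + b.X) + (0 + (0\{b} + a.0 + a.a.0)))) ⊢ -a-> q0
Bisimilarity quotient blocks:
  B0 = {p0, q0}
  B1 = {p2, q2}
  B2 = {p1, q1}
  B3 = {p4, q4}
  B4 = {p5, q5}
  B5 = {p3, q3}
p0 ∈ B0, q0 ∈ B0 → same block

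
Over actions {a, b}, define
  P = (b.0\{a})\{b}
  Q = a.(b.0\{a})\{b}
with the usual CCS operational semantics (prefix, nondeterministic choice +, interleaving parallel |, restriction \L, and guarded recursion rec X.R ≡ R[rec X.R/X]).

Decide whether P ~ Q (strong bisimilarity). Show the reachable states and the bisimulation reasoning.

P ≁ Q

LTS(P): 1 reachable states
  u0 = (b.0\{a})\{b} | (no moves)
LTS(Q): 2 reachable states
  v0 = a.(b.0\{a})\{b} | -a-> v1
  v1 = (b.0\{a})\{b} | (no moves)
Partition-refinement fixed point:
  B0 = {u0, v1}
  B1 = {v0}
u0 ∈ B0, v0 ∈ B1 → different blocks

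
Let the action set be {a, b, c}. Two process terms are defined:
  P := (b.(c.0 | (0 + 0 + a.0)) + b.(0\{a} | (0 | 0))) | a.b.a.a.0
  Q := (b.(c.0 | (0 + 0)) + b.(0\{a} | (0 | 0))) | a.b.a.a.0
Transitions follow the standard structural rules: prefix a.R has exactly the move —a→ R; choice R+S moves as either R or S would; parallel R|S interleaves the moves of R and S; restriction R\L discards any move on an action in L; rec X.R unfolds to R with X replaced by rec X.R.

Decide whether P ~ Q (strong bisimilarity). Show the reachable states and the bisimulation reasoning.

Reachable graph of P (30 states):
  p0 = (b.(c.0 | (0 + 0 + a.0)) + b.(0\{a} | (0 | 0))) | a.b.a.a.0 ⊢ --a--▸ p1, --b--▸ p2, --b--▸ p3
  p1 = (b.(c.0 | (0 + 0 + a.0)) + b.(0\{a} | (0 | 0))) | b.a.a.0 ⊢ --b--▸ p4, --b--▸ p5, --b--▸ p6
  p2 = 0\{a} | (0 | 0) | a.b.a.a.0 ⊢ --a--▸ p5
  p3 = c.0 | (0 + 0 + a.0) | a.b.a.a.0 ⊢ --a--▸ p6, --a--▸ p7, --c--▸ p8
  p4 = (b.(c.0 | (0 + 0 + a.0)) + b.(0\{a} | (0 | 0))) | a.a.0 ⊢ --a--▸ p9, --b--▸ p10, --b--▸ p11
  p5 = 0\{a} | (0 | 0) | b.a.a.0 ⊢ --b--▸ p10
  p6 = c.0 | (0 + 0 + a.0) | b.a.a.0 ⊢ --a--▸ p12, --b--▸ p11, --c--▸ p13
  p7 = c.0 | 0 | a.b.a.a.0 ⊢ --a--▸ p12, --c--▸ p14
  p8 = 0 | (0 + 0 + a.0) | a.b.a.a.0 ⊢ --a--▸ p13, --a--▸ p14
  p9 = (b.(c.0 | (0 + 0 + a.0)) + b.(0\{a} | (0 | 0))) | a.0 ⊢ --a--▸ p15, --b--▸ p16, --b--▸ p17
  p10 = 0\{a} | (0 | 0) | a.a.0 ⊢ --a--▸ p16
  p11 = c.0 | (0 + 0 + a.0) | a.a.0 ⊢ --a--▸ p17, --a--▸ p18, --c--▸ p19
  p12 = c.0 | 0 | b.a.a.0 ⊢ --b--▸ p18, --c--▸ p20
  p13 = 0 | (0 + 0 + a.0) | b.a.a.0 ⊢ --a--▸ p20, --b--▸ p19
  p14 = 0 | 0 | a.b.a.a.0 ⊢ --a--▸ p20
  p15 = (b.(c.0 | (0 + 0 + a.0)) + b.(0\{a} | (0 | 0))) | 0 ⊢ --b--▸ p21, --b--▸ p22
  p16 = 0\{a} | (0 | 0) | a.0 ⊢ --a--▸ p21
  p17 = c.0 | (0 + 0 + a.0) | a.0 ⊢ --a--▸ p22, --a--▸ p23, --c--▸ p24
  p18 = c.0 | 0 | a.a.0 ⊢ --a--▸ p23, --c--▸ p25
  p19 = 0 | (0 + 0 + a.0) | a.a.0 ⊢ --a--▸ p24, --a--▸ p25
  p20 = 0 | 0 | b.a.a.0 ⊢ --b--▸ p25
  p21 = 0\{a} | (0 | 0) | 0 ⊢ ∅
  p22 = c.0 | (0 + 0 + a.0) | 0 ⊢ --a--▸ p26, --c--▸ p27
  p23 = c.0 | 0 | a.0 ⊢ --a--▸ p26, --c--▸ p28
  p24 = 0 | (0 + 0 + a.0) | a.0 ⊢ --a--▸ p27, --a--▸ p28
  p25 = 0 | 0 | a.a.0 ⊢ --a--▸ p28
  p26 = c.0 | 0 | 0 ⊢ --c--▸ p29
  p27 = 0 | (0 + 0 + a.0) | 0 ⊢ --a--▸ p29
  p28 = 0 | 0 | a.0 ⊢ --a--▸ p29
  p29 = 0 | 0 | 0 ⊢ ∅
Reachable graph of Q (20 states):
  q0 = (b.(c.0 | (0 + 0)) + b.(0\{a} | (0 | 0))) | a.b.a.a.0 ⊢ --a--▸ q1, --b--▸ q2, --b--▸ q3
  q1 = (b.(c.0 | (0 + 0)) + b.(0\{a} | (0 | 0))) | b.a.a.0 ⊢ --b--▸ q4, --b--▸ q5, --b--▸ q6
  q2 = 0\{a} | (0 | 0) | a.b.a.a.0 ⊢ --a--▸ q5
  q3 = c.0 | (0 + 0) | a.b.a.a.0 ⊢ --a--▸ q6, --c--▸ q7
  q4 = (b.(c.0 | (0 + 0)) + b.(0\{a} | (0 | 0))) | a.a.0 ⊢ --a--▸ q8, --b--▸ q10, --b--▸ q9
  q5 = 0\{a} | (0 | 0) | b.a.a.0 ⊢ --b--▸ q9
  q6 = c.0 | (0 + 0) | b.a.a.0 ⊢ --b--▸ q10, --c--▸ q11
  q7 = 0 | (0 + 0) | a.b.a.a.0 ⊢ --a--▸ q11
  q8 = (b.(c.0 | (0 + 0)) + b.(0\{a} | (0 | 0))) | a.0 ⊢ --a--▸ q12, --b--▸ q13, --b--▸ q14
  q9 = 0\{a} | (0 | 0) | a.a.0 ⊢ --a--▸ q13
  q10 = c.0 | (0 + 0) | a.a.0 ⊢ --a--▸ q14, --c--▸ q15
  q11 = 0 | (0 + 0) | b.a.a.0 ⊢ --b--▸ q15
  q12 = (b.(c.0 | (0 + 0)) + b.(0\{a} | (0 | 0))) | 0 ⊢ --b--▸ q16, --b--▸ q17
  q13 = 0\{a} | (0 | 0) | a.0 ⊢ --a--▸ q16
  q14 = c.0 | (0 + 0) | a.0 ⊢ --a--▸ q17, --c--▸ q18
  q15 = 0 | (0 + 0) | a.a.0 ⊢ --a--▸ q18
  q16 = 0\{a} | (0 | 0) | 0 ⊢ ∅
  q17 = c.0 | (0 + 0) | 0 ⊢ --c--▸ q19
  q18 = 0 | (0 + 0) | a.0 ⊢ --a--▸ q19
  q19 = 0 | (0 + 0) | 0 ⊢ ∅
Coarsest stable partition (strong bisimilarity classes):
  B0 = {p0}
  B1 = {p3}
  B2 = {p7, q3}
  B3 = {p14, p2, q2, q7}
  B4 = {p20, p5, q11, q5}
  B5 = {p10, p24, p25, q15, q9}
  B6 = {p16, p27, p28, q13, q18}
  B7 = {p21, p29, q16, q19}
  B8 = {p12, q6}
  B9 = {p17, p18, q10}
  B10 = {p22, p23, q14}
  B11 = {p26, q17}
  B12 = {p8}
  B13 = {p13}
  B14 = {p19}
  B15 = {p6}
  B16 = {p11}
  B17 = {p1}
  B18 = {p4}
  B19 = {p9}
  B20 = {p15}
  B21 = {q0}
  B22 = {q1}
  B23 = {q4}
  B24 = {q8}
  B25 = {q12}
p0 ∈ B0, q0 ∈ B21 → different blocks

not bisimilar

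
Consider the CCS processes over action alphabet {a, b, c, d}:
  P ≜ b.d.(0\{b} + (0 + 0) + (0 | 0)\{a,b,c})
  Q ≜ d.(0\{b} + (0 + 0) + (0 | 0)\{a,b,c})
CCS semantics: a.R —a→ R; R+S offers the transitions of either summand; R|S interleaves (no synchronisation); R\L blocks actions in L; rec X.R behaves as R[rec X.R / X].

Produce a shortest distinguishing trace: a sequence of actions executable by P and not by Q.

b

Reachable graph of P (3 states):
  u0 = b.d.(0\{b} + (0 + 0) + (0 | 0)\{a,b,c}) → =b=> u1
  u1 = d.(0\{b} + (0 + 0) + (0 | 0)\{a,b,c}) → =d=> u2
  u2 = 0\{b} + (0 + 0) + (0 | 0)\{a,b,c} → deadlocked
Reachable graph of Q (2 states):
  v0 = d.(0\{b} + (0 + 0) + (0 | 0)\{a,b,c}) → =d=> v1
  v1 = 0\{b} + (0 + 0) + (0 | 0)\{a,b,c} → deadlocked
Run σ = ⟨b⟩ on P: start {u0}
  step 1 (b): {u1}
  P completes σ.
Run σ = ⟨b⟩ on Q: start {v0}
  step 1 (b): ∅ (Q stuck)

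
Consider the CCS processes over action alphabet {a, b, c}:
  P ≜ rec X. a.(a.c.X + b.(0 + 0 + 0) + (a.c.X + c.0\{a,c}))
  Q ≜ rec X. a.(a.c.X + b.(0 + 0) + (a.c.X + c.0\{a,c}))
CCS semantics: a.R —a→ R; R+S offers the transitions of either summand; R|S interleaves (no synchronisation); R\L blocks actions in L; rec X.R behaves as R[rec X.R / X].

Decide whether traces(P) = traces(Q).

Reachable graph of P (5 states):
  u0 = rec X. a.(a.c.X + b.(0 + 0 + 0) + (a.c.X + c.0\{a,c})) :: =a=> u1
  u1 = a.c.(rec X. a.(a.c.X + b.(0 + 0 + 0) + (a.c.X + c.0\{a,c}))) + b.(0 + 0 + 0) + (a.c.(rec X. a.(a.c.X + b.(0 + 0 + 0) + (a.c.X + c.0\{a,c}))) + c.0\{a,c}) :: =a=> u2, =b=> u3, =c=> u4
  u2 = c.(rec X. a.(a.c.X + b.(0 + 0 + 0) + (a.c.X + c.0\{a,c}))) :: =c=> u0
  u3 = 0 + 0 + 0 :: (no moves)
  u4 = 0\{a,c} :: (no moves)
Reachable graph of Q (5 states):
  v0 = rec X. a.(a.c.X + b.(0 + 0) + (a.c.X + c.0\{a,c})) :: =a=> v1
  v1 = a.c.(rec X. a.(a.c.X + b.(0 + 0) + (a.c.X + c.0\{a,c}))) + b.(0 + 0) + (a.c.(rec X. a.(a.c.X + b.(0 + 0) + (a.c.X + c.0\{a,c}))) + c.0\{a,c}) :: =a=> v2, =b=> v3, =c=> v4
  v2 = c.(rec X. a.(a.c.X + b.(0 + 0) + (a.c.X + c.0\{a,c}))) :: =c=> v0
  v3 = 0 + 0 :: (no moves)
  v4 = 0\{a,c} :: (no moves)
Bisimilarity quotient blocks:
  B0 = {u0, v0}
  B1 = {u1, v1}
  B2 = {u3, u4, v3, v4}
  B3 = {u2, v2}
u0 ∈ B0, v0 ∈ B0 → same block
Bisimilar ⇒ trace-equivalent.

trace-equivalent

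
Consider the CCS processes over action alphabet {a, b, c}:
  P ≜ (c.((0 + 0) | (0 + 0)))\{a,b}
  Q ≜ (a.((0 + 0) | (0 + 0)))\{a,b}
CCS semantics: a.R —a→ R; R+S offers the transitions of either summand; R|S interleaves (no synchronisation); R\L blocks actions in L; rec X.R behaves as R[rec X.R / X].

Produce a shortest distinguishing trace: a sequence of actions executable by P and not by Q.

LTS(P): 2 reachable states
  p0 = (c.((0 + 0) | (0 + 0)))\{a,b} | --c--▸ p1
  p1 = ((0 + 0) | (0 + 0))\{a,b} | ∅
LTS(Q): 1 reachable states
  q0 = (a.((0 + 0) | (0 + 0)))\{a,b} | ∅
Run σ = ⟨c⟩ on P: start {p0}
  step 1 (c): {p1}
  P completes σ.
Run σ = ⟨c⟩ on Q: start {q0}
  step 1 (c): ∅ (Q stuck)

c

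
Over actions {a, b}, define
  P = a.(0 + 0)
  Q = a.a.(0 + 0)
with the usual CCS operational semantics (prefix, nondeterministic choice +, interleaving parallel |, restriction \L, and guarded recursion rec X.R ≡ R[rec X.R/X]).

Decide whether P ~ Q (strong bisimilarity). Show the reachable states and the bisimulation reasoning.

Reachable graph of P (2 states):
  s0 = a.(0 + 0) has moves —a→ s1
  s1 = 0 + 0 has moves deadlocked
Reachable graph of Q (3 states):
  t0 = a.a.(0 + 0) has moves —a→ t1
  t1 = a.(0 + 0) has moves —a→ t2
  t2 = 0 + 0 has moves deadlocked
Bisimilarity quotient blocks:
  B0 = {s0, t1}
  B1 = {s1, t2}
  B2 = {t0}
s0 ∈ B0, t0 ∈ B2 → different blocks

P ≁ Q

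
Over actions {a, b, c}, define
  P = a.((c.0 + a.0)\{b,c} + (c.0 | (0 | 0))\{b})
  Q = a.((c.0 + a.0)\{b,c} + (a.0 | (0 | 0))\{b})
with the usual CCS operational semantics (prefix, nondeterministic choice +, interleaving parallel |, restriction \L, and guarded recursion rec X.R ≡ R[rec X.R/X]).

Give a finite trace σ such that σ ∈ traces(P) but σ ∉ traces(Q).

P's transition system — 4 states:
  p0 = a.((c.0 + a.0)\{b,c} + (c.0 | (0 | 0))\{b}) | —a→ p1
  p1 = (c.0 + a.0)\{b,c} + (c.0 | (0 | 0))\{b} | —a→ p2, —c→ p3
  p2 = 0\{b,c} | ·
  p3 = (0 | (0 | 0))\{b} | ·
Q's transition system — 4 states:
  q0 = a.((c.0 + a.0)\{b,c} + (a.0 | (0 | 0))\{b}) | —a→ q1
  q1 = (c.0 + a.0)\{b,c} + (a.0 | (0 | 0))\{b} | —a→ q2, —a→ q3
  q2 = (0 | (0 | 0))\{b} | ·
  q3 = 0\{b,c} | ·
Trace ⟨ac⟩ through P, begin at {p0}:
  after a @ step 1: {p1}
  after c @ step 2: {p3}
  P completes σ.
Trace ⟨ac⟩ through Q, begin at {q0}:
  after a @ step 1: {q1}
  after c @ step 2: ∅ (Q stuck)

ac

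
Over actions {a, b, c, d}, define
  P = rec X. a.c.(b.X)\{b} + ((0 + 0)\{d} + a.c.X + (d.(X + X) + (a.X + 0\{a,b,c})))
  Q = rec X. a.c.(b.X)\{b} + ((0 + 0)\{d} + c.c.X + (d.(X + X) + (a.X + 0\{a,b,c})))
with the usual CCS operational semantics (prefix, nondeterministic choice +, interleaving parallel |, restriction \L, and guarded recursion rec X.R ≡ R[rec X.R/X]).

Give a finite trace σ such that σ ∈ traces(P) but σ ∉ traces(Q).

aca

P's transition system — 5 states:
  s0 = rec X. a.c.(b.X)\{b} + ((0 + 0)\{d} + a.c.X + (d.(X + X) + (a.X + 0\{a,b,c}))) ⊢ ··a··> s0, ··a··> s1, ··a··> s2, ··d··> s3
  s1 = c.(b.(rec X. a.c.(b.X)\{b} + ((0 + 0)\{d} + a.c.X + (d.(X + X) + (a.X + 0\{a,b,c})))))\{b} ⊢ ··c··> s4
  s2 = c.(rec X. a.c.(b.X)\{b} + ((0 + 0)\{d} + a.c.X + (d.(X + X) + (a.X + 0\{a,b,c})))) ⊢ ··c··> s0
  s3 = (rec X. a.c.(b.X)\{b} + ((0 + 0)\{d} + a.c.X + (d.(X + X) + (a.X + 0\{a,b,c})))) + (rec X. a.c.(b.X)\{b} + ((0 + 0)\{d} + a.c.X + (d.(X + X) + (a.X + 0\{a,b,c})))) ⊢ ··a··> s0, ··a··> s1, ··a··> s2, ··d··> s3
  s4 = (b.(rec X. a.c.(b.X)\{b} + ((0 + 0)\{d} + a.c.X + (d.(X + X) + (a.X + 0\{a,b,c})))))\{b} ⊢ ·
Q's transition system — 5 states:
  t0 = rec X. a.c.(b.X)\{b} + ((0 + 0)\{d} + c.c.X + (d.(X + X) + (a.X + 0\{a,b,c}))) ⊢ ··a··> t0, ··a··> t1, ··c··> t2, ··d··> t3
  t1 = c.(b.(rec X. a.c.(b.X)\{b} + ((0 + 0)\{d} + c.c.X + (d.(X + X) + (a.X + 0\{a,b,c})))))\{b} ⊢ ··c··> t4
  t2 = c.(rec X. a.c.(b.X)\{b} + ((0 + 0)\{d} + c.c.X + (d.(X + X) + (a.X + 0\{a,b,c})))) ⊢ ··c··> t0
  t3 = (rec X. a.c.(b.X)\{b} + ((0 + 0)\{d} + c.c.X + (d.(X + X) + (a.X + 0\{a,b,c})))) + (rec X. a.c.(b.X)\{b} + ((0 + 0)\{d} + c.c.X + (d.(X + X) + (a.X + 0\{a,b,c})))) ⊢ ··a··> t0, ··a··> t1, ··c··> t2, ··d··> t3
  t4 = (b.(rec X. a.c.(b.X)\{b} + ((0 + 0)\{d} + c.c.X + (d.(X + X) + (a.X + 0\{a,b,c})))))\{b} ⊢ ·
Executing aca from P (initial set {s0}):
  after a @ step 1: {s0, s1, s2}
  after c @ step 2: {s0, s4}
  after a @ step 3: {s0, s1, s2}
  ✓ P
Executing aca from Q (initial set {t0}):
  after a @ step 1: {t0, t1}
  after c @ step 2: {t2, t4}
  after a @ step 3: no successor for Q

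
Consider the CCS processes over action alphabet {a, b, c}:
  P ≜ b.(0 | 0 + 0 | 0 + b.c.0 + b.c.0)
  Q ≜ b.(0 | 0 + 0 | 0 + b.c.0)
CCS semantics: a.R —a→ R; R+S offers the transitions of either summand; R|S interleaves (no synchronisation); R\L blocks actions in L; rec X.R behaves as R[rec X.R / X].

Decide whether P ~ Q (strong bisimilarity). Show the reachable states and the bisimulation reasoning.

P ~ Q

P's transition system — 4 states:
  p0 = b.(0 | 0 + 0 | 0 + b.c.0 + b.c.0) | —b→ p1
  p1 = 0 | 0 + 0 | 0 + b.c.0 + b.c.0 | —b→ p2
  p2 = c.0 | —c→ p3
  p3 = 0 | (no moves)
Q's transition system — 4 states:
  q0 = b.(0 | 0 + 0 | 0 + b.c.0) | —b→ q1
  q1 = 0 | 0 + 0 | 0 + b.c.0 | —b→ q2
  q2 = c.0 | —c→ q3
  q3 = 0 | (no moves)
Partition-refinement fixed point:
  B0 = {p0, q0}
  B1 = {p1, q1}
  B2 = {p2, q2}
  B3 = {p3, q3}
p0 ∈ B0, q0 ∈ B0 → same block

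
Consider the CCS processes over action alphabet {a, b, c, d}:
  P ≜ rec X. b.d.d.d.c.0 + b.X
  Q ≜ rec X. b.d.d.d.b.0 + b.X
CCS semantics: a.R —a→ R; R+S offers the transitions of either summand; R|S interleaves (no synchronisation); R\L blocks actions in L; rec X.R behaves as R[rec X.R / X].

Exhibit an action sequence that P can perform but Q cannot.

Reachable graph of P (6 states):
  p0 = rec X. b.d.d.d.c.0 + b.X → —b→ p0, —b→ p1
  p1 = d.d.d.c.0 → —d→ p2
  p2 = d.d.c.0 → —d→ p3
  p3 = d.c.0 → —d→ p4
  p4 = c.0 → —c→ p5
  p5 = 0 → ·
Reachable graph of Q (6 states):
  q0 = rec X. b.d.d.d.b.0 + b.X → —b→ q0, —b→ q1
  q1 = d.d.d.b.0 → —d→ q2
  q2 = d.d.b.0 → —d→ q3
  q3 = d.b.0 → —d→ q4
  q4 = b.0 → —b→ q5
  q5 = 0 → ·
Run σ = ⟨bdddc⟩ on P: start {p0}
  [1] b ⇒ {p0, p1}
  [2] d ⇒ {p2}
  [3] d ⇒ {p3}
  [4] d ⇒ {p4}
  [5] c ⇒ {p5}
  P completes σ.
Run σ = ⟨bdddc⟩ on Q: start {q0}
  [1] b ⇒ {q0, q1}
  [2] d ⇒ {q2}
  [3] d ⇒ {q3}
  [4] d ⇒ {q4}
  [5] c ⇒ ∅ (Q stuck)

bdddc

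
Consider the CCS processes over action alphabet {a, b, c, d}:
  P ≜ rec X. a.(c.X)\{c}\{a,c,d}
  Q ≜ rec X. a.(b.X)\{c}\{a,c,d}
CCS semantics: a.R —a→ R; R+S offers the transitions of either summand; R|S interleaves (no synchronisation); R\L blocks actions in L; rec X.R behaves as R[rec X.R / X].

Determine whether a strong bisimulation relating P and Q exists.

P ≁ Q

Reachable graph of P (2 states):
  p0 = rec X. a.(c.X)\{c}\{a,c,d} → =a=> p1
  p1 = (c.(rec X. a.(c.X)\{c}\{a,c,d}))\{c}\{a,c,d} → stopped
Reachable graph of Q (3 states):
  q0 = rec X. a.(b.X)\{c}\{a,c,d} → =a=> q1
  q1 = (b.(rec X. a.(b.X)\{c}\{a,c,d}))\{c}\{a,c,d} → =b=> q2
  q2 = (rec X. a.(b.X)\{c}\{a,c,d})\{c}\{a,c,d} → stopped
Bisimilarity quotient blocks:
  B0 = {p0}
  B1 = {p1, q2}
  B2 = {q0}
  B3 = {q1}
p0 ∈ B0, q0 ∈ B2 → different blocks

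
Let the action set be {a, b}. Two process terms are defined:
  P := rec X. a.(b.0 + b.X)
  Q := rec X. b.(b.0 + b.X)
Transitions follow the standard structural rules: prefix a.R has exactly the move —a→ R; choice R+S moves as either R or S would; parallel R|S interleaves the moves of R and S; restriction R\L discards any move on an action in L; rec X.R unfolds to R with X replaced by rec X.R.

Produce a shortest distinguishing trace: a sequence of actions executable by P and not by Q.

a

P's transition system — 3 states:
  u0 = rec X. a.(b.0 + b.X) :: ··a··> u1
  u1 = b.0 + b.(rec X. a.(b.0 + b.X)) :: ··b··> u0, ··b··> u2
  u2 = 0 :: ·
Q's transition system — 3 states:
  v0 = rec X. b.(b.0 + b.X) :: ··b··> v1
  v1 = b.0 + b.(rec X. b.(b.0 + b.X)) :: ··b··> v0, ··b··> v2
  v2 = 0 :: ·
Run σ = ⟨a⟩ on P: start {u0}
  [1] a ⇒ {u1}
  ✓ P
Run σ = ⟨a⟩ on Q: start {v0}
  [1] a ⇒ ∅ (Q stuck)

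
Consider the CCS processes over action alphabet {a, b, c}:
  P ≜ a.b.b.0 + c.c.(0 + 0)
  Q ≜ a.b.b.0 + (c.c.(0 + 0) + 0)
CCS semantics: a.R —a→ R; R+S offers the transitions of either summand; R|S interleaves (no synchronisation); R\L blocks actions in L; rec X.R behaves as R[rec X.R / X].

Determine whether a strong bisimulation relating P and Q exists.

LTS(P): 6 reachable states
  u0 = a.b.b.0 + c.c.(0 + 0) → --a--▸ u1, --c--▸ u2
  u1 = b.b.0 → --b--▸ u3
  u2 = c.(0 + 0) → --c--▸ u4
  u3 = b.0 → --b--▸ u5
  u4 = 0 + 0 → ∅
  u5 = 0 → ∅
LTS(Q): 6 reachable states
  v0 = a.b.b.0 + (c.c.(0 + 0) + 0) → --a--▸ v1, --c--▸ v2
  v1 = b.b.0 → --b--▸ v3
  v2 = c.(0 + 0) → --c--▸ v4
  v3 = b.0 → --b--▸ v5
  v4 = 0 + 0 → ∅
  v5 = 0 → ∅
Bisimilarity quotient blocks:
  B0 = {u0, v0}
  B1 = {u1, v1}
  B2 = {u3, v3}
  B3 = {u4, u5, v4, v5}
  B4 = {u2, v2}
u0 ∈ B0, v0 ∈ B0 → same block

bisimilar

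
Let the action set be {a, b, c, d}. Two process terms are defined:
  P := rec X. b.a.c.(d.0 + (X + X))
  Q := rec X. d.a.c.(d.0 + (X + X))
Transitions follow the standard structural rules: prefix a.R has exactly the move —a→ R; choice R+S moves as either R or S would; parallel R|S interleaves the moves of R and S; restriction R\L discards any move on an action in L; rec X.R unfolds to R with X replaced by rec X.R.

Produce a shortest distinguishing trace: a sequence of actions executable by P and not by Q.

b

Reachable graph of P (5 states):
  m0 = rec X. b.a.c.(d.0 + (X + X)) → —b→ m1
  m1 = a.c.(d.0 + ((rec X. b.a.c.(d.0 + (X + X))) + (rec X. b.a.c.(d.0 + (X + X))))) → —a→ m2
  m2 = c.(d.0 + ((rec X. b.a.c.(d.0 + (X + X))) + (rec X. b.a.c.(d.0 + (X + X))))) → —c→ m3
  m3 = d.0 + ((rec X. b.a.c.(d.0 + (X + X))) + (rec X. b.a.c.(d.0 + (X + X)))) → —b→ m1, —d→ m4
  m4 = 0 → (no moves)
Reachable graph of Q (5 states):
  n0 = rec X. d.a.c.(d.0 + (X + X)) → —d→ n1
  n1 = a.c.(d.0 + ((rec X. d.a.c.(d.0 + (X + X))) + (rec X. d.a.c.(d.0 + (X + X))))) → —a→ n2
  n2 = c.(d.0 + ((rec X. d.a.c.(d.0 + (X + X))) + (rec X. d.a.c.(d.0 + (X + X))))) → —c→ n3
  n3 = d.0 + ((rec X. d.a.c.(d.0 + (X + X))) + (rec X. d.a.c.(d.0 + (X + X)))) → —d→ n1, —d→ n4
  n4 = 0 → (no moves)
Executing b from P (initial set {m0}):
  after b @ step 1: {m1}
  ✓ P
Executing b from Q (initial set {n0}):
  after b @ step 1: ∅  — Q cannot continue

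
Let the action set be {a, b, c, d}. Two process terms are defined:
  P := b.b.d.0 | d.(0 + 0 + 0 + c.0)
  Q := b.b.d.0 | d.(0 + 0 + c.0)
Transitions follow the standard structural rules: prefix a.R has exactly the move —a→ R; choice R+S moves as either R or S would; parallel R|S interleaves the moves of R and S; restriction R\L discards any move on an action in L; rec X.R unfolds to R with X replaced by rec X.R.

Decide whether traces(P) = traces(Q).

traces(P) = traces(Q)

P's transition system — 12 states:
  u0 = b.b.d.0 | d.(0 + 0 + 0 + c.0) has moves ··b··> u1, ··d··> u2
  u1 = b.d.0 | d.(0 + 0 + 0 + c.0) has moves ··b··> u3, ··d··> u4
  u2 = b.b.d.0 | (0 + 0 + 0 + c.0) has moves ··b··> u4, ··c··> u5
  u3 = d.0 | d.(0 + 0 + 0 + c.0) has moves ··d··> u6, ··d··> u7
  u4 = b.d.0 | (0 + 0 + 0 + c.0) has moves ··b··> u7, ··c··> u8
  u5 = b.b.d.0 | 0 has moves ··b··> u8
  u6 = 0 | d.(0 + 0 + 0 + c.0) has moves ··d··> u9
  u7 = d.0 | (0 + 0 + 0 + c.0) has moves ··c··> u10, ··d··> u9
  u8 = b.d.0 | 0 has moves ··b··> u10
  u9 = 0 | (0 + 0 + 0 + c.0) has moves ··c··> u11
  u10 = d.0 | 0 has moves ··d··> u11
  u11 = 0 | 0 has moves deadlocked
Q's transition system — 12 states:
  v0 = b.b.d.0 | d.(0 + 0 + c.0) has moves ··b··> v1, ··d··> v2
  v1 = b.d.0 | d.(0 + 0 + c.0) has moves ··b··> v3, ··d··> v4
  v2 = b.b.d.0 | (0 + 0 + c.0) has moves ··b··> v4, ··c··> v5
  v3 = d.0 | d.(0 + 0 + c.0) has moves ··d··> v6, ··d··> v7
  v4 = b.d.0 | (0 + 0 + c.0) has moves ··b··> v7, ··c··> v8
  v5 = b.b.d.0 | 0 has moves ··b··> v8
  v6 = 0 | d.(0 + 0 + c.0) has moves ··d··> v9
  v7 = d.0 | (0 + 0 + c.0) has moves ··c··> v10, ··d··> v9
  v8 = b.d.0 | 0 has moves ··b··> v10
  v9 = 0 | (0 + 0 + c.0) has moves ··c··> v11
  v10 = d.0 | 0 has moves ··d··> v11
  v11 = 0 | 0 has moves deadlocked
Partition-refinement fixed point:
  B0 = {u0, v0}
  B1 = {u2, v2}
  B2 = {u4, v4}
  B3 = {u8, v8}
  B4 = {u10, v10}
  B5 = {u11, v11}
  B6 = {u7, v7}
  B7 = {u9, v9}
  B8 = {u5, v5}
  B9 = {u1, v1}
  B10 = {u3, v3}
  B11 = {u6, v6}
u0 ∈ B0, v0 ∈ B0 → same block
Bisimilar ⇒ trace-equivalent.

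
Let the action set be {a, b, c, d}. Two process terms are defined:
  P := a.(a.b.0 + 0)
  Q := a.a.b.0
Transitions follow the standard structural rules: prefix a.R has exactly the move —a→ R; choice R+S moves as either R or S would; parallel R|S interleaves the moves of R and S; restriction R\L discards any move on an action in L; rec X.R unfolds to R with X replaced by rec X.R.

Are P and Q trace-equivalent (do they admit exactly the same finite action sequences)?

YES

LTS(P): 4 reachable states
  u0 = a.(a.b.0 + 0) has moves —a→ u1
  u1 = a.b.0 + 0 has moves —a→ u2
  u2 = b.0 has moves —b→ u3
  u3 = 0 has moves deadlocked
LTS(Q): 4 reachable states
  v0 = a.a.b.0 has moves —a→ v1
  v1 = a.b.0 has moves —a→ v2
  v2 = b.0 has moves —b→ v3
  v3 = 0 has moves deadlocked
Bisimilarity quotient blocks:
  B0 = {u0, v0}
  B1 = {u1, v1}
  B2 = {u2, v2}
  B3 = {u3, v3}
u0 ∈ B0, v0 ∈ B0 → same block
Bisimilar ⇒ trace-equivalent.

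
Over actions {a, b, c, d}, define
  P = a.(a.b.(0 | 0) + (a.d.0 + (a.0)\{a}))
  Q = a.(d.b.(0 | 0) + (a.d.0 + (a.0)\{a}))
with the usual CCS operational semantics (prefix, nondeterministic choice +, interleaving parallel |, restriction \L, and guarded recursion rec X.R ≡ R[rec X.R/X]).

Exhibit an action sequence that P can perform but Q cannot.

aab

LTS(P): 6 reachable states
  s0 = a.(a.b.(0 | 0) + (a.d.0 + (a.0)\{a})) ⊢ --a--▸ s1
  s1 = a.b.(0 | 0) + (a.d.0 + (a.0)\{a}) ⊢ --a--▸ s2, --a--▸ s3
  s2 = b.(0 | 0) ⊢ --b--▸ s4
  s3 = d.0 ⊢ --d--▸ s5
  s4 = 0 | 0 ⊢ stopped
  s5 = 0 ⊢ stopped
LTS(Q): 6 reachable states
  t0 = a.(d.b.(0 | 0) + (a.d.0 + (a.0)\{a})) ⊢ --a--▸ t1
  t1 = d.b.(0 | 0) + (a.d.0 + (a.0)\{a}) ⊢ --a--▸ t2, --d--▸ t3
  t2 = d.0 ⊢ --d--▸ t4
  t3 = b.(0 | 0) ⊢ --b--▸ t5
  t4 = 0 ⊢ stopped
  t5 = 0 | 0 ⊢ stopped
Executing aab from P (initial set {s0}):
  [1] a ⇒ {s1}
  [2] a ⇒ {s2, s3}
  [3] b ⇒ {s4}
  — P admits the full trace.
Executing aab from Q (initial set {t0}):
  [1] a ⇒ {t1}
  [2] a ⇒ {t2}
  [3] b ⇒ ∅  — Q cannot continue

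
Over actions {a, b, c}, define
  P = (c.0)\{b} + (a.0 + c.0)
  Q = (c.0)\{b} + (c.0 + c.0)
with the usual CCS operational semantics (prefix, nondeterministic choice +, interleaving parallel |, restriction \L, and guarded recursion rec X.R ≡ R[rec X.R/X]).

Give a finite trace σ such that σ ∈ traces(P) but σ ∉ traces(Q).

a

LTS(P): 3 reachable states
  p0 = (c.0)\{b} + (a.0 + c.0) has moves -a-> p1, -c-> p1, -c-> p2
  p1 = 0 has moves ·
  p2 = 0\{b} has moves ·
LTS(Q): 3 reachable states
  q0 = (c.0)\{b} + (c.0 + c.0) has moves -c-> q1, -c-> q2
  q1 = 0 has moves ·
  q2 = 0\{b} has moves ·
Executing a from P (initial set {p0}):
  step 1 (a): {p1}
  — P admits the full trace.
Executing a from Q (initial set {q0}):
  step 1 (a): no successor for Q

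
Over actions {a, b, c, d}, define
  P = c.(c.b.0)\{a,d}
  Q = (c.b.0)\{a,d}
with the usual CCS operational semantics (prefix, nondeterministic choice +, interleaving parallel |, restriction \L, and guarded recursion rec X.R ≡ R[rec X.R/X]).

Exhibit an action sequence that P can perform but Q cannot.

P's transition system — 4 states:
  p0 = c.(c.b.0)\{a,d} ⊢ --c--▸ p1
  p1 = (c.b.0)\{a,d} ⊢ --c--▸ p2
  p2 = (b.0)\{a,d} ⊢ --b--▸ p3
  p3 = 0\{a,d} ⊢ ∅
Q's transition system — 3 states:
  q0 = (c.b.0)\{a,d} ⊢ --c--▸ q1
  q1 = (b.0)\{a,d} ⊢ --b--▸ q2
  q2 = 0\{a,d} ⊢ ∅
Trace ⟨cc⟩ through P, begin at {p0}:
  after c @ step 1: {p1}
  after c @ step 2: {p2}
  — P admits the full trace.
Trace ⟨cc⟩ through Q, begin at {q0}:
  after c @ step 1: {q1}
  after c @ step 2: no successor for Q

cc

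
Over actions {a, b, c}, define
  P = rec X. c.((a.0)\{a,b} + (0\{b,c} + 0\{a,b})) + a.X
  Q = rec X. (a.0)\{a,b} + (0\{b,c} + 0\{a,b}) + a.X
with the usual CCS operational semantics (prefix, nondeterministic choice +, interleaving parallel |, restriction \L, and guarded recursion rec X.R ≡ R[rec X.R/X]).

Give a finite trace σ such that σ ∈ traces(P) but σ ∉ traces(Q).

LTS(P): 2 reachable states
  p0 = rec X. c.((a.0)\{a,b} + (0\{b,c} + 0\{a,b})) + a.X has moves ··a··> p0, ··c··> p1
  p1 = (a.0)\{a,b} + (0\{b,c} + 0\{a,b}) has moves stopped
LTS(Q): 1 reachable states
  q0 = rec X. (a.0)\{a,b} + (0\{b,c} + 0\{a,b}) + a.X has moves ··a··> q0
Executing c from P (initial set {p0}):
  [1] c ⇒ {p1}
  P completes σ.
Executing c from Q (initial set {q0}):
  [1] c ⇒ ∅ (Q stuck)

c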